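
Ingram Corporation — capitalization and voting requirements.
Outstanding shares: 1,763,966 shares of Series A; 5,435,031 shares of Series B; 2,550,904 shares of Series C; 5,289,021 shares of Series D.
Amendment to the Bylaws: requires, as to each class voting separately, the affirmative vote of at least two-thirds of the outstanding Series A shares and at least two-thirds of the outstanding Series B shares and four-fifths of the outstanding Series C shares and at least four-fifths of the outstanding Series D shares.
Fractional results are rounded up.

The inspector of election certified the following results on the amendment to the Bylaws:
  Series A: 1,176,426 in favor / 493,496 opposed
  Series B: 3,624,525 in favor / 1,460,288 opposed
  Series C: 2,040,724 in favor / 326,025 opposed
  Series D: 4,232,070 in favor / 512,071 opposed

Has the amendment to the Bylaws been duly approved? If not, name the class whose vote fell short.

Approved — every class gave the required vote.

Series A: 2/3 of 1763966 = 1175977.33, rounded up to 1175978; 1,175,978 required, 1,176,426 in favor — approved.
Series B: 2/3 of 5435031 = 3623354; 3,623,354 required, 3,624,525 in favor — approved.
Series C: 4/5 of 2550904 = 2040723.20, rounded up to 2040724; 2,040,724 required, 2,040,724 in favor — approved.
Series D: 4/5 of 5289021 = 4231216.80, rounded up to 4231217; 4,231,217 required, 4,232,070 in favor — approved.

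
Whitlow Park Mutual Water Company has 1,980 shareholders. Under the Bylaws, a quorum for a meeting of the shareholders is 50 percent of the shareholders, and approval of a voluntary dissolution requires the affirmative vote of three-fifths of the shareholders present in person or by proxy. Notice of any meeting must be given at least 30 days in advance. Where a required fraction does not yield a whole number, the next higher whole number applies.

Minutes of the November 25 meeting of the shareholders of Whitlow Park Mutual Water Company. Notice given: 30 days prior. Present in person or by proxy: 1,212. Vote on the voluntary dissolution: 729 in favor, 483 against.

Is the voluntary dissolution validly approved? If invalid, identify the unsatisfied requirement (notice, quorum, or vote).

Notice: 30 days given; 30 required. Satisfied.
Quorum: 50% of 1,980 = 990; 1,212 present. Satisfied.
Vote: requires three-fifths of those present (1,212); 3/5 of 1212 = 727.20, rounded up to 728, so 728 needed; 729 in favor. Satisfied.

Valid — all requirements satisfied.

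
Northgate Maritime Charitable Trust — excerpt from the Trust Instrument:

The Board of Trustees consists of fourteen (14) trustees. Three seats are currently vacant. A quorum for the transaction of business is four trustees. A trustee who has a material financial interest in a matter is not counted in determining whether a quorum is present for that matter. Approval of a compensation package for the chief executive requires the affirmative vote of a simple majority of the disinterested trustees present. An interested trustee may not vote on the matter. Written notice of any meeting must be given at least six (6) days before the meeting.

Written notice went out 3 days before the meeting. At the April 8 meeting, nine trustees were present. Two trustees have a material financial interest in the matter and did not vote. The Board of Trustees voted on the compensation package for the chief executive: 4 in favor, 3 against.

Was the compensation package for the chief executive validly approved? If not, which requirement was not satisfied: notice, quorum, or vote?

Notice: 3 days given; 6 required (3 < 6). Not satisfied.
Quorum: 9 present, but the 2 interested trustees do not count, leaving 7. Quorum is 4. Satisfied.
Vote: the compensation package for the chief executive requires a majority of the disinterested trustees present (9 − 2 = 7). A majority of 7 is 4, so 4 affirmative votes are needed; 4 voted in favor. Satisfied.

Invalid — notice requirement not satisfied.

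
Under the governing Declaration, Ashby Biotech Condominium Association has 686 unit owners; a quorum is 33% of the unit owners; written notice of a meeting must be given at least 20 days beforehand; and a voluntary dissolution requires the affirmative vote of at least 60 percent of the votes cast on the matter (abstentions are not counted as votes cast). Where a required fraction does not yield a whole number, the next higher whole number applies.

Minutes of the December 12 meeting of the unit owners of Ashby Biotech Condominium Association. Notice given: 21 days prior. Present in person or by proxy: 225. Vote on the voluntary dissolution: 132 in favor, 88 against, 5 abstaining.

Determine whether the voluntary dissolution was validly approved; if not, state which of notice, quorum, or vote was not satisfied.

Invalid — quorum requirement not satisfied.

Notice: 21 days given; 20 required. Satisfied.
Quorum: 33% of 686 = 226.38, rounded up to 227; 225 present. Not satisfied.
Vote: requires three-fifths of the votes cast (225 − 5 abstaining = 220); 3/5 of 220 = 132, so 132 needed; 132 in favor. Satisfied.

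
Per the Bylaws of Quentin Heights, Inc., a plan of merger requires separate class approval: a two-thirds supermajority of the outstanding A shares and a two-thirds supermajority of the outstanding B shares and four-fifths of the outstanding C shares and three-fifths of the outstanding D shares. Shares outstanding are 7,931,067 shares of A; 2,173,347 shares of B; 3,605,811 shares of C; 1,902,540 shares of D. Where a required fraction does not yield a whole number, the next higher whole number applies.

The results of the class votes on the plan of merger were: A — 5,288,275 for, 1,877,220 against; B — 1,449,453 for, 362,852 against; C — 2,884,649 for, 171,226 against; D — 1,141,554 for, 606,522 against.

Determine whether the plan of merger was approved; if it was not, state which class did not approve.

Approved — every class gave the required vote.

A: 2/3 of 7931067 = 5287378; 5,287,378 required, 5,288,275 in favor — approved.
B: 2/3 of 2173347 = 1448898; 1,448,898 required, 1,449,453 in favor — approved.
C: 4/5 of 3605811 = 2884648.80, rounded up to 2884649; 2,884,649 required, 2,884,649 in favor — approved.
D: 3/5 of 1902540 = 1141524; 1,141,524 required, 1,141,554 in favor — approved.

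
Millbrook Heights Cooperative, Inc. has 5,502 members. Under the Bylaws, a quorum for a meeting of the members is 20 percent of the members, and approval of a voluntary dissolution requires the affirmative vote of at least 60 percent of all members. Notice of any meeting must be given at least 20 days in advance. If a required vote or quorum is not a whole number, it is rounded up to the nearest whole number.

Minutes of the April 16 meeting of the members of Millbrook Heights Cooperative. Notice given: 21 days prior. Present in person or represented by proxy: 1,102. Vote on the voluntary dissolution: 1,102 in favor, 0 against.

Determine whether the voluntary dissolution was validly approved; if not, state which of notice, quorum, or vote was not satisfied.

Invalid — vote requirement not satisfied.

Notice: 21 days given; 20 required. Satisfied.
Quorum: 20% of 5,502 = 1,100.40, rounded up to 1,101; 1,102 present. Satisfied.
Vote: requires three-fifths of all members (5,502); 3/5 of 5502 = 3301.20, rounded up to 3302, so 3,302 needed; 1,102 in favor. Not satisfied.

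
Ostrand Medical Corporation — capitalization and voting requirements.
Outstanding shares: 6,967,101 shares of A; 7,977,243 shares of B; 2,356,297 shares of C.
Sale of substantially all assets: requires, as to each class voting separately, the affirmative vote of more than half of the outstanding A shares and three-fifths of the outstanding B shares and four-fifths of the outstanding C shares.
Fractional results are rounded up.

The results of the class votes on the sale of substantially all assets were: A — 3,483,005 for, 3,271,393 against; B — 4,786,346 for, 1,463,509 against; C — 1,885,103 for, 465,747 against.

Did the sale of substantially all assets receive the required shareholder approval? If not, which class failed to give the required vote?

Not approved — the A shares did not give the required vote.

A: a majority of 6967101 is 3483551; 3,483,551 required, 3,483,005 in favor — not approved.
B: 3/5 of 7977243 = 4786345.80, rounded up to 4786346; 4,786,346 required, 4,786,346 in favor — approved.
C: 4/5 of 2356297 = 1885037.60, rounded up to 1885038; 1,885,038 required, 1,885,103 in favor — approved.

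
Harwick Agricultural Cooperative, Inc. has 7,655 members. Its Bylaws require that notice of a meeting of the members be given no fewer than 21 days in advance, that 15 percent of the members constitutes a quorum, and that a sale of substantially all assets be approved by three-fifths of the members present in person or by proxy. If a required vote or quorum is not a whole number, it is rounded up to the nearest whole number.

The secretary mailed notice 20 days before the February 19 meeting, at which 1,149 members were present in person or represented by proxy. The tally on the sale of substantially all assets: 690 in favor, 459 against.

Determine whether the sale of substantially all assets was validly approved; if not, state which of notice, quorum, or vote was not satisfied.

Invalid — notice requirement not satisfied.

Notice: 20 days given; 21 required. Not satisfied.
Quorum: 15% of 7,655 = 1,148.25, rounded up to 1,149; 1,149 present. Satisfied.
Vote: requires three-fifths of those present (1,149); 3/5 of 1149 = 689.40, rounded up to 690, so 690 needed; 690 in favor. Satisfied.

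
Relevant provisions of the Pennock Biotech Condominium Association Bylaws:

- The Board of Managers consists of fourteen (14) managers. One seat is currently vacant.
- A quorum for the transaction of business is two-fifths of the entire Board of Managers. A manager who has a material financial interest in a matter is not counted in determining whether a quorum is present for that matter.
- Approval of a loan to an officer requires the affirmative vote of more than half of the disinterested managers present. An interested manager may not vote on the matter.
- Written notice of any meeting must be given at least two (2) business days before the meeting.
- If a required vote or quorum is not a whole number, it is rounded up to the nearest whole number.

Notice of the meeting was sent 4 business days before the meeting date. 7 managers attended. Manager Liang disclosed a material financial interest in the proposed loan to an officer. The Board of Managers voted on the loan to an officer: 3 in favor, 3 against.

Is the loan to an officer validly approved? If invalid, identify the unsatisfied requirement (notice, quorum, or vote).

Notice: 4 business days given; 2 required (4 ≥ 2). Satisfied.
Quorum: 7 present, but the 1 interested manager does not count, leaving 6. Quorum is 6. Satisfied.
Vote: the loan to an officer requires a majority of the disinterested managers present (7 − 1 = 6). A majority of 6 is 4, so 4 affirmative votes are needed; 3 voted in favor. Not satisfied.

Invalid — vote requirement not satisfied.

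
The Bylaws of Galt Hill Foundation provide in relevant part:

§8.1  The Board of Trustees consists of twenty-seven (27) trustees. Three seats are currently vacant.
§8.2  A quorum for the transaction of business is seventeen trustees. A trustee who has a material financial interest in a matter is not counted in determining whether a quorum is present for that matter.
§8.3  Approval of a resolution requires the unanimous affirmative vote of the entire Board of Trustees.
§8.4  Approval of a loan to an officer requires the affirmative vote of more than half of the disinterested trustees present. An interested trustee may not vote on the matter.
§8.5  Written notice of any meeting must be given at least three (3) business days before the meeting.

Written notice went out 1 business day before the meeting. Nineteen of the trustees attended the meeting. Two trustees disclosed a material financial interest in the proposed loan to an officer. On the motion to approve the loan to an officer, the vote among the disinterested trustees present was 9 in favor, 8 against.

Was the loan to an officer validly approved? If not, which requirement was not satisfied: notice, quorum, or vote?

Invalid — notice requirement not satisfied.

Notice: 1 business day given; 3 required (1 < 3). Not satisfied.
Quorum: 19 present, but the 2 interested trustees do not count, leaving 17. Quorum is 17. Satisfied.
Vote: the loan to an officer requires a majority of the disinterested trustees present (19 − 2 = 17). A majority of 17 is 9, so 9 affirmative votes are needed; 9 voted in favor. Satisfied.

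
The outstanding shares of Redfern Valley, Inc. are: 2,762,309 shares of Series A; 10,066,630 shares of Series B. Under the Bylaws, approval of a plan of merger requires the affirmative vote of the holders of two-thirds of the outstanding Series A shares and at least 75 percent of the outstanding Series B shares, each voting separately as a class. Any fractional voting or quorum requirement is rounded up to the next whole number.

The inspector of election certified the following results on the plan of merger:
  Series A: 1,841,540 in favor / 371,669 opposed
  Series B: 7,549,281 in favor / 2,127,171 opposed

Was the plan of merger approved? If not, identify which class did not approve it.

Series A: 2/3 of 2762309 = 1841539.33, rounded up to 1841540; 1,841,540 required, 1,841,540 in favor — approved.
Series B: 3/4 of 10066630 = 7549972.50, rounded up to 7549973; 7,549,973 required, 7,549,281 in favor — not approved.

Not approved — the Series B shares did not give the required vote.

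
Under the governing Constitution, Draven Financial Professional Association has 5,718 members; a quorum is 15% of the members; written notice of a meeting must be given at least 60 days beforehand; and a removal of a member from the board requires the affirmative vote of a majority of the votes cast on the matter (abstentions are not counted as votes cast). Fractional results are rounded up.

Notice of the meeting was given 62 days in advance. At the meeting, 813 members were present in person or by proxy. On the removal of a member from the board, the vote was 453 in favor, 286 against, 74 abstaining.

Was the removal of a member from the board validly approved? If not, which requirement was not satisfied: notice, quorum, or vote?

Notice: 62 days given; 60 required. Satisfied.
Quorum: 15% of 5,718 = 857.70, rounded up to 858; 813 present. Not satisfied.
Vote: requires a majority of the votes cast (813 − 74 abstaining = 739); a majority of 739 is 370, so 370 needed; 453 in favor. Satisfied.

Invalid — quorum requirement not satisfied.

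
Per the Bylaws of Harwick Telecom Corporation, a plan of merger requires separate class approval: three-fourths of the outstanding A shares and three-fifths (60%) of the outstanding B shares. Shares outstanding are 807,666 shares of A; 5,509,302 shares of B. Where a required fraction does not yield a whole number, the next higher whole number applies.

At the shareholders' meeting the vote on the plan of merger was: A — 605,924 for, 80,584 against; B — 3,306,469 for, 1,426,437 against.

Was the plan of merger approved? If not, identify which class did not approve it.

A: 3/4 of 807666 = 605749.50, rounded up to 605750; 605,750 required, 605,924 in favor — approved.
B: 3/5 of 5509302 = 3305581.20, rounded up to 3305582; 3,305,582 required, 3,306,469 in favor — approved.

Approved — every class gave the required vote.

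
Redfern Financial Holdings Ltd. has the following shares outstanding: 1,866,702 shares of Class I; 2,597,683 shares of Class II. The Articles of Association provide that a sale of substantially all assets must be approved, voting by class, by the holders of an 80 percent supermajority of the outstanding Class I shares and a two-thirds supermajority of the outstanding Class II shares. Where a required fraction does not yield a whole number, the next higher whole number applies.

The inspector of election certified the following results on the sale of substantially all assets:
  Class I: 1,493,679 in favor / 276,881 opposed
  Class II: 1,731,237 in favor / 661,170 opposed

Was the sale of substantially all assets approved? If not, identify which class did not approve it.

Not approved — the Class II shares did not give the required vote.

Class I: 4/5 of 1866702 = 1493361.60, rounded up to 1493362; 1,493,362 required, 1,493,679 in favor — approved.
Class II: 2/3 of 2597683 = 1731788.67, rounded up to 1731789; 1,731,789 required, 1,731,237 in favor — not approved.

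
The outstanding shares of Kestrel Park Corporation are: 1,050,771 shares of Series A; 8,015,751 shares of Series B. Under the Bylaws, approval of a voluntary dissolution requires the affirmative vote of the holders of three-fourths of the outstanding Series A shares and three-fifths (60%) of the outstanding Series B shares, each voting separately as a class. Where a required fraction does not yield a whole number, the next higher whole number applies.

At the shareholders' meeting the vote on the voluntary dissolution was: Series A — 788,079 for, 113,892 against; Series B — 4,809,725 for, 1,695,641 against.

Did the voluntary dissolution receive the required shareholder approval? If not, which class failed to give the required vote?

Approved — every class gave the required vote.

Series A: 3/4 of 1050771 = 788078.25, rounded up to 788079; 788,079 required, 788,079 in favor — approved.
Series B: 3/5 of 8015751 = 4809450.60, rounded up to 4809451; 4,809,451 required, 4,809,725 in favor — approved.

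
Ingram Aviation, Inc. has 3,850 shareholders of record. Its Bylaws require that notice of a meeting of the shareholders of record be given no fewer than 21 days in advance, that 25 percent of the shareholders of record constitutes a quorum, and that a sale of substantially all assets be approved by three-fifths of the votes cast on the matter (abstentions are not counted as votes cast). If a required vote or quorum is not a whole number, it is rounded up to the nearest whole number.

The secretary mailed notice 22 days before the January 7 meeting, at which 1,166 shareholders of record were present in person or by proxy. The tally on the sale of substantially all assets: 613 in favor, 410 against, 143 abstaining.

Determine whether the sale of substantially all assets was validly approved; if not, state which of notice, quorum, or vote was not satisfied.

Invalid — vote requirement not satisfied.

Notice: 22 days given; 21 required. Satisfied.
Quorum: 25% of 3,850 = 962.50, rounded up to 963; 1,166 present. Satisfied.
Vote: requires three-fifths of the votes cast (1,166 − 143 abstaining = 1,023); 3/5 of 1023 = 613.80, rounded up to 614, so 614 needed; 613 in favor. Not satisfied.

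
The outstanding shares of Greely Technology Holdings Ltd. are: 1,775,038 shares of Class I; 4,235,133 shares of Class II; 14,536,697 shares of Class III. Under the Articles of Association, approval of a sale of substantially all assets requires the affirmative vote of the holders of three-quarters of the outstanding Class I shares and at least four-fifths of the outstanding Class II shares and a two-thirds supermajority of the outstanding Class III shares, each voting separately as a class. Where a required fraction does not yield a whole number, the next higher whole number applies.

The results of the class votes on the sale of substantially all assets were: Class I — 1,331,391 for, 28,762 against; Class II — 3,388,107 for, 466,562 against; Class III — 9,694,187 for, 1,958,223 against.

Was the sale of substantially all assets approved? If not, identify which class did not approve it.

Approved — every class gave the required vote.

Class I: 3/4 of 1775038 = 1331278.50, rounded up to 1331279; 1,331,279 required, 1,331,391 in favor — approved.
Class II: 4/5 of 4235133 = 3388106.40, rounded up to 3388107; 3,388,107 required, 3,388,107 in favor — approved.
Class III: 2/3 of 14536697 = 9691131.33, rounded up to 9691132; 9,691,132 required, 9,694,187 in favor — approved.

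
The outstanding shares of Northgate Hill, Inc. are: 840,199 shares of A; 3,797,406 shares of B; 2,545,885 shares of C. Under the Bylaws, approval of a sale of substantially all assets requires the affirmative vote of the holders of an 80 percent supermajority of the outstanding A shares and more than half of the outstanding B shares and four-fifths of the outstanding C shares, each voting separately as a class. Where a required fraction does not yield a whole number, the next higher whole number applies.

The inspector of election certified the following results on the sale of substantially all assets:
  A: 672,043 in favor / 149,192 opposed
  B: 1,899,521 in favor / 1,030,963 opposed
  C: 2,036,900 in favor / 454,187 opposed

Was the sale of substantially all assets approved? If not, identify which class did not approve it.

Not approved — the A shares did not give the required vote.

A: 4/5 of 840199 = 672159.20, rounded up to 672160; 672,160 required, 672,043 in favor — not approved.
B: a majority of 3797406 is 1898704; 1,898,704 required, 1,899,521 in favor — approved.
C: 4/5 of 2545885 = 2036708; 2,036,708 required, 2,036,900 in favor — approved.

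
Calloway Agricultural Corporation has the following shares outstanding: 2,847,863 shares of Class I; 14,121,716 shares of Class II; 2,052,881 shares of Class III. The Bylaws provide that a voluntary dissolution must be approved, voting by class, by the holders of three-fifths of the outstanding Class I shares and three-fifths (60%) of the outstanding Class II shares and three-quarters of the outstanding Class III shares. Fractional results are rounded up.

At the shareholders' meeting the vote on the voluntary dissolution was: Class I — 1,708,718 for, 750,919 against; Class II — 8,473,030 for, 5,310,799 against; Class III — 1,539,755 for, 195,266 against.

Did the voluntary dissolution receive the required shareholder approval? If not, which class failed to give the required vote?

Class I: 3/5 of 2847863 = 1708717.80, rounded up to 1708718; 1,708,718 required, 1,708,718 in favor — approved.
Class II: 3/5 of 14121716 = 8473029.60, rounded up to 8473030; 8,473,030 required, 8,473,030 in favor — approved.
Class III: 3/4 of 2052881 = 1539660.75, rounded up to 1539661; 1,539,661 required, 1,539,755 in favor — approved.

Approved — every class gave the required vote.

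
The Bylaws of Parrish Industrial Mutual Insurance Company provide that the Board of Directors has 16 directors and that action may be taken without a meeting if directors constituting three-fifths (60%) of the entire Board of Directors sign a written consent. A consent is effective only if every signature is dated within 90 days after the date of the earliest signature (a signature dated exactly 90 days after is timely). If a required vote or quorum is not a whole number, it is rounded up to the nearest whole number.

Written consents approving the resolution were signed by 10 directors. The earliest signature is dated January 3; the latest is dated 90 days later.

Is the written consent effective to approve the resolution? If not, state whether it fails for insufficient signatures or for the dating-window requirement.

Signatures required: three-fifths (60%) of 16 — 3/5 of 16 = 9.60, rounded up to 10, so 10 needed; 10 signed. Sufficient.
Dating window: the latest signature is 90 days after the earliest; the limit is 90 days. Within the window.

Effective — both the signature and dating-window requirements are satisfied.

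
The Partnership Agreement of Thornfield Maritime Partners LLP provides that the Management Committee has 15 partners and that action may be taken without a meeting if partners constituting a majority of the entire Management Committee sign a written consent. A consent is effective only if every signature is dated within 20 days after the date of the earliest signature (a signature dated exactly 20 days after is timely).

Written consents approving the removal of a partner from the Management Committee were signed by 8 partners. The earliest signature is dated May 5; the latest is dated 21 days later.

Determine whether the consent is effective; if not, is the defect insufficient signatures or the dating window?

Not effective — dating-window requirement not satisfied.

Signatures required: a majority of 15 — a majority of 15 is 8, so 8 needed; 8 signed. Sufficient.
Dating window: the latest signature is 21 days after the earliest; the limit is 20 days. Outside the window.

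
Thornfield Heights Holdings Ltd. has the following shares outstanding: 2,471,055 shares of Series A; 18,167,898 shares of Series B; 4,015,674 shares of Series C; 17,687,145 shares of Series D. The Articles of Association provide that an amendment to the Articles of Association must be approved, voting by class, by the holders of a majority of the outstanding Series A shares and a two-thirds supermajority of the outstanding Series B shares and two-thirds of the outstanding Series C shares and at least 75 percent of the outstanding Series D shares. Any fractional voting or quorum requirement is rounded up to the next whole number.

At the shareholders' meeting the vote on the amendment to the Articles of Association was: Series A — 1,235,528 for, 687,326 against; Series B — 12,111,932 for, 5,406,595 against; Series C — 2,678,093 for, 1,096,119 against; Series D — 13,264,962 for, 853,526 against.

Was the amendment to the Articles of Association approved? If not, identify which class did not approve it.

Series A: a majority of 2471055 is 1235528; 1,235,528 required, 1,235,528 in favor — approved.
Series B: 2/3 of 18167898 = 12111932; 12,111,932 required, 12,111,932 in favor — approved.
Series C: 2/3 of 4015674 = 2677116; 2,677,116 required, 2,678,093 in favor — approved.
Series D: 3/4 of 17687145 = 13265358.75, rounded up to 13265359; 13,265,359 required, 13,264,962 in favor — not approved.

Not approved — the Series D shares did not give the required vote.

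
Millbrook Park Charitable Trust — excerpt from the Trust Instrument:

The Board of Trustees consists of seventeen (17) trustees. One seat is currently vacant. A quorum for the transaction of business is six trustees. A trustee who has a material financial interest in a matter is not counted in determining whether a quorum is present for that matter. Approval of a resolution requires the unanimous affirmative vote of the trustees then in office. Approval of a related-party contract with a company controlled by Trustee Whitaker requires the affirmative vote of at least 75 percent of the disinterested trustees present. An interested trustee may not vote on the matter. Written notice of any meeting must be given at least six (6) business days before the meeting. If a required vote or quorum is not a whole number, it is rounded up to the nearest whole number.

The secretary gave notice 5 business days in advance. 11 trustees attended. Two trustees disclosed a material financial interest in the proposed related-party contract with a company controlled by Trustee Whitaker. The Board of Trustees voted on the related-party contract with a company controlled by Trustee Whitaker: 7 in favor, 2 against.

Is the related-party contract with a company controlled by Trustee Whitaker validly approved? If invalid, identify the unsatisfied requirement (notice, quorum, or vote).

Invalid — notice requirement not satisfied.

Notice: 5 business days given; 6 required (5 < 6). Not satisfied.
Quorum: 11 present, but the 2 interested trustees do not count, leaving 9. Quorum is 6. Satisfied.
Vote: the related-party contract with a company controlled by Trustee Whitaker requires three-fourths of the disinterested trustees present (11 − 2 = 9). 3/4 of 9 = 6.75, rounded up to 7, so 7 affirmative votes are needed; 7 voted in favor. Satisfied.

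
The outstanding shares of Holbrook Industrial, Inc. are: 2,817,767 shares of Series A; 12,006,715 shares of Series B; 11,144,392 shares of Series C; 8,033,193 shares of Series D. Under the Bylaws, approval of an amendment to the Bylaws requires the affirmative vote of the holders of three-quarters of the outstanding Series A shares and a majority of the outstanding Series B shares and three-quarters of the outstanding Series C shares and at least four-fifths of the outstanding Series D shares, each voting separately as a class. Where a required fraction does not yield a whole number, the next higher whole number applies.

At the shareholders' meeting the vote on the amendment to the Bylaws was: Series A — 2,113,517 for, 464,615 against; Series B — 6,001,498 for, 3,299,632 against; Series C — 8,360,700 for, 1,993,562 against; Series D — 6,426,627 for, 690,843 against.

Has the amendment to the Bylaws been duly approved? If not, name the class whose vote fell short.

Series A: 3/4 of 2817767 = 2113325.25, rounded up to 2113326; 2,113,326 required, 2,113,517 in favor — approved.
Series B: a majority of 12006715 is 6003358; 6,003,358 required, 6,001,498 in favor — not approved.
Series C: 3/4 of 11144392 = 8358294; 8,358,294 required, 8,360,700 in favor — approved.
Series D: 4/5 of 8033193 = 6426554.40, rounded up to 6426555; 6,426,555 required, 6,426,627 in favor — approved.

Not approved — the Series B shares did not give the required vote.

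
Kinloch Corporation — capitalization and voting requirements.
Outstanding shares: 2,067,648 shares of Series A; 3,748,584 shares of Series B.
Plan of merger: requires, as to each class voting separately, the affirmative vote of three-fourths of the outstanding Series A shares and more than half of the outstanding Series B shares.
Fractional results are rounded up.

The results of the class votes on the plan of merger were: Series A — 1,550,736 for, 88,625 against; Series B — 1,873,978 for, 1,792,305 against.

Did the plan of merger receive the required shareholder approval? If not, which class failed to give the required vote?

Series A: 3/4 of 2067648 = 1550736; 1,550,736 required, 1,550,736 in favor — approved.
Series B: a majority of 3748584 is 1874293; 1,874,293 required, 1,873,978 in favor — not approved.

Not approved — the Series B shares did not give the required vote.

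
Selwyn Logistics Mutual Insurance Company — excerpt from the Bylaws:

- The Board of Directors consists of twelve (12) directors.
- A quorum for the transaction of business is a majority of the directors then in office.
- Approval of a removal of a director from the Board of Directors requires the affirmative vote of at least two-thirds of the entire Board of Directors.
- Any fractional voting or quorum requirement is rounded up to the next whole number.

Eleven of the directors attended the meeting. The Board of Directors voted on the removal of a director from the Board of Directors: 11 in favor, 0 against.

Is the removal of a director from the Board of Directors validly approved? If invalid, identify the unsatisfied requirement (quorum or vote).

Quorum: 11 present; quorum is 7. Satisfied.
Vote: the removal of a director from the Board of Directors requires two-thirds of the entire Board of Directors (12). 2/3 of 12 = 8, so 8 affirmative votes are needed; 11 voted in favor. Satisfied.

Valid — all requirements satisfied.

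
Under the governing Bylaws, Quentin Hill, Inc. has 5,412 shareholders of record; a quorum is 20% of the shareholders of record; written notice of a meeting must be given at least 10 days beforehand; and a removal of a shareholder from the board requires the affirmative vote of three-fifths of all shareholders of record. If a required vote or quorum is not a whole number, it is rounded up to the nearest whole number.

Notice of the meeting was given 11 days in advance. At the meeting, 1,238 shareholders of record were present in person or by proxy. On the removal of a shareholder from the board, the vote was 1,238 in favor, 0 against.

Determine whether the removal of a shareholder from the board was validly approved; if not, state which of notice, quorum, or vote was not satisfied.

Invalid — vote requirement not satisfied.

Notice: 11 days given; 10 required. Satisfied.
Quorum: 20% of 5,412 = 1,082.40, rounded up to 1,083; 1,238 present. Satisfied.
Vote: requires three-fifths of all shareholders of record (5,412); 3/5 of 5412 = 3247.20, rounded up to 3248, so 3,248 needed; 1,238 in favor. Not satisfied.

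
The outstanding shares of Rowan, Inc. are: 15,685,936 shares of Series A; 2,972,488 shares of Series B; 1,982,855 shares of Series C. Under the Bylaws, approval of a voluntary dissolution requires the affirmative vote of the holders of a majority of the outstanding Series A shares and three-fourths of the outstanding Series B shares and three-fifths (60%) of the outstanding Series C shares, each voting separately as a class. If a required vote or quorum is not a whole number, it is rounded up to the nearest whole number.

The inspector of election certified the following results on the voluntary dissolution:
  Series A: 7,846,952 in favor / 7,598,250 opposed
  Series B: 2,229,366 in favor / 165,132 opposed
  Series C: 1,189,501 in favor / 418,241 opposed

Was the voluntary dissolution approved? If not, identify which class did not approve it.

Not approved — the Series C shares did not give the required vote.

Series A: a majority of 15685936 is 7842969; 7,842,969 required, 7,846,952 in favor — approved.
Series B: 3/4 of 2972488 = 2229366; 2,229,366 required, 2,229,366 in favor — approved.
Series C: 3/5 of 1982855 = 1189713; 1,189,713 required, 1,189,501 in favor — not approved.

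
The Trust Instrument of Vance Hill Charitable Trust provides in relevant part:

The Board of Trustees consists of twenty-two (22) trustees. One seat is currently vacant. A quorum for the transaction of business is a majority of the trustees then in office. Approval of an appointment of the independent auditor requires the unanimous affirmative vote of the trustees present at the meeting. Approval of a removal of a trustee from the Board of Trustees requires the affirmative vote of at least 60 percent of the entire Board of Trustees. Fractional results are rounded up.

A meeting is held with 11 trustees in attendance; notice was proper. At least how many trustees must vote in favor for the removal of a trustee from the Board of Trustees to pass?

14

The removal of a trustee from the Board of Trustees requires three-fifths of the entire Board of Trustees (22).
3/5 of 22 = 13.20, rounded up to 14.
(Only 11 can vote, so the removal of a trustee from the Board of Trustees cannot pass at this meeting, but the required vote is still 14.)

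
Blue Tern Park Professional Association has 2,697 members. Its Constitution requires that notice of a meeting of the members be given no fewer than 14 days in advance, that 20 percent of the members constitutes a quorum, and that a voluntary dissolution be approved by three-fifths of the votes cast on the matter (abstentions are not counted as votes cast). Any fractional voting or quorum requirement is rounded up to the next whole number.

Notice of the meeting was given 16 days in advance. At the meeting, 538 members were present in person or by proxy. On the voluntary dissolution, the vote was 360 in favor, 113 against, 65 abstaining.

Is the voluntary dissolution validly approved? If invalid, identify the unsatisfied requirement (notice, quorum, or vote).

Invalid — quorum requirement not satisfied.

Notice: 16 days given; 14 required. Satisfied.
Quorum: 20% of 2,697 = 539.40, rounded up to 540; 538 present. Not satisfied.
Vote: requires three-fifths of the votes cast (538 − 65 abstaining = 473); 3/5 of 473 = 283.80, rounded up to 284, so 284 needed; 360 in favor. Satisfied.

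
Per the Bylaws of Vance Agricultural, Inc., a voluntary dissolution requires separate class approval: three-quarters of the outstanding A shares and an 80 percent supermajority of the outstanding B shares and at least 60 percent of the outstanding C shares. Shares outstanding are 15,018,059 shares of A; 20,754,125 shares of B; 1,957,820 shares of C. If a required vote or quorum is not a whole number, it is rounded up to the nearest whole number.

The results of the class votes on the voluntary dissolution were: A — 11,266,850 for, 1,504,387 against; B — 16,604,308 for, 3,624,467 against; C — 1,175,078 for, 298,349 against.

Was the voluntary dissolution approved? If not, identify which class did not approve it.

Approved — every class gave the required vote.

A: 3/4 of 15018059 = 11263544.25, rounded up to 11263545; 11,263,545 required, 11,266,850 in favor — approved.
B: 4/5 of 20754125 = 16603300; 16,603,300 required, 16,604,308 in favor — approved.
C: 3/5 of 1957820 = 1174692; 1,174,692 required, 1,175,078 in favor — approved.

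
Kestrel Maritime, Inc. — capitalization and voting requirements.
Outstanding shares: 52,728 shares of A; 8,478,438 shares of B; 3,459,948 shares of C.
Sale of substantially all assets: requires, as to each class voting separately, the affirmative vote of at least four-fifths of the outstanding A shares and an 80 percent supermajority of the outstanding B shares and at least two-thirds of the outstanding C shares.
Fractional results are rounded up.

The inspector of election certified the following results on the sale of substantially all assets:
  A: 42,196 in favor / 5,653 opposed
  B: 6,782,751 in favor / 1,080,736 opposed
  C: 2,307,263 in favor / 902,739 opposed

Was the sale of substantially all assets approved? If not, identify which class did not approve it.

A: 4/5 of 52728 = 42182.40, rounded up to 42183; 42,183 required, 42,196 in favor — approved.
B: 4/5 of 8478438 = 6782750.40, rounded up to 6782751; 6,782,751 required, 6,782,751 in favor — approved.
C: 2/3 of 3459948 = 2306632; 2,306,632 required, 2,307,263 in favor — approved.

Approved — every class gave the required vote.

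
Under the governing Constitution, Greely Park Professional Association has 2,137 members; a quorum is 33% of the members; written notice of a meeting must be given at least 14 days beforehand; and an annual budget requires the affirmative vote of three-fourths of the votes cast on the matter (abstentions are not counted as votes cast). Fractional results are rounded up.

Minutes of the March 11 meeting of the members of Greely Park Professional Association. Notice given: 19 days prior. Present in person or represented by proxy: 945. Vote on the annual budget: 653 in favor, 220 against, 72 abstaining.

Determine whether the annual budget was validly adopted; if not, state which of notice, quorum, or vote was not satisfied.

Notice: 19 days given; 14 required. Satisfied.
Quorum: 33% of 2,137 = 705.21, rounded up to 706; 945 present. Satisfied.
Vote: requires three-fourths of the votes cast (945 − 72 abstaining = 873); 3/4 of 873 = 654.75, rounded up to 655, so 655 needed; 653 in favor. Not satisfied.

Invalid — vote requirement not satisfied.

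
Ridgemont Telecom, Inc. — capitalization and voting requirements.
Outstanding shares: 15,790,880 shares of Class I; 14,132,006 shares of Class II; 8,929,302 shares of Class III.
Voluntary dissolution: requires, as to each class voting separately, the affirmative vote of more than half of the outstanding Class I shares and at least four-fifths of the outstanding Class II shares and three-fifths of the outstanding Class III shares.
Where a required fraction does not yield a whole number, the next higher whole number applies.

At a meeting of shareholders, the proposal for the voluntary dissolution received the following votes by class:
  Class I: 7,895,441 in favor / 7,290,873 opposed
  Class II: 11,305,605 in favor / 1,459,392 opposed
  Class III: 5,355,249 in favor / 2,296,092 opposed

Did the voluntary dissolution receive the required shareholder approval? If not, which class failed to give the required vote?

Class I: a majority of 15790880 is 7895441; 7,895,441 required, 7,895,441 in favor — approved.
Class II: 4/5 of 14132006 = 11305604.80, rounded up to 11305605; 11,305,605 required, 11,305,605 in favor — approved.
Class III: 3/5 of 8929302 = 5357581.20, rounded up to 5357582; 5,357,582 required, 5,355,249 in favor — not approved.

Not approved — the Class III shares did not give the required vote.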